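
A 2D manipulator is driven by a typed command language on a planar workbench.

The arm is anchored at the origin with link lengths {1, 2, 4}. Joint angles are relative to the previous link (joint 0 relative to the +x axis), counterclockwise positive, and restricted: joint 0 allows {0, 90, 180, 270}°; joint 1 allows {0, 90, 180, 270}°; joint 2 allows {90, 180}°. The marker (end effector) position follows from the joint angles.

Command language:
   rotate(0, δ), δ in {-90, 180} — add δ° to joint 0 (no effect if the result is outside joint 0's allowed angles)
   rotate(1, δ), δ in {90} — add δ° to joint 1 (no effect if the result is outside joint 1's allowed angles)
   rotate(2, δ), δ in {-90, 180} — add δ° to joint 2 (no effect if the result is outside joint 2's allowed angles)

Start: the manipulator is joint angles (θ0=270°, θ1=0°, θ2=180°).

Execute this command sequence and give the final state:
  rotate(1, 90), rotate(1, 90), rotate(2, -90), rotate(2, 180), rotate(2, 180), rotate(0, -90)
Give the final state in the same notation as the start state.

joint angles (θ0=180°, θ1=180°, θ2=90°)

begin: joint angles (θ0=270°, θ1=0°, θ2=180°)
step 1 (rotate(1, 90)): joint angles (θ0=270°, θ1=90°, θ2=180°)
step 2 (rotate(1, 90)): joint angles (θ0=270°, θ1=180°, θ2=180°)
step 3 (rotate(2, -90)): joint angles (θ0=270°, θ1=180°, θ2=90°)
step 4 (rotate(2, 180)): joint angles (θ0=270°, θ1=180°, θ2=90°)
step 5 (rotate(2, 180)): joint angles (θ0=270°, θ1=180°, θ2=90°)
step 6 (rotate(0, -90)): joint angles (θ0=180°, θ1=180°, θ2=90°)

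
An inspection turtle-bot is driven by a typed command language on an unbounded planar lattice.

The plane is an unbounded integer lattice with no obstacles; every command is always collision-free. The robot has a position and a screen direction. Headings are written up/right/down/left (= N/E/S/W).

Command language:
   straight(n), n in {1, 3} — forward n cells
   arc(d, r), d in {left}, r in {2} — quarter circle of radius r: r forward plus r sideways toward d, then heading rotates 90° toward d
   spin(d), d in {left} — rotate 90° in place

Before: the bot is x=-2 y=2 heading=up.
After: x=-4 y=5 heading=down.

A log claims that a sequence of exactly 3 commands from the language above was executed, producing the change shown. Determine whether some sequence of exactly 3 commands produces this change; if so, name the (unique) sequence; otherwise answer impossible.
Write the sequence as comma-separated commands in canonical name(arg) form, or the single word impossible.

key: order matters: swapping straight(1) and spin(left) lands elsewhere
begin: x=-2 y=2 heading=up
step 1 (straight(1)): x=-2 y=3 heading=up
step 2 (arc(left, 2)): x=-4 y=5 heading=left
step 3 (spin(left)): x=-4 y=5 heading=down
no other 3-command option fits: unique.

straight(1), arc(left, 2), spin(left)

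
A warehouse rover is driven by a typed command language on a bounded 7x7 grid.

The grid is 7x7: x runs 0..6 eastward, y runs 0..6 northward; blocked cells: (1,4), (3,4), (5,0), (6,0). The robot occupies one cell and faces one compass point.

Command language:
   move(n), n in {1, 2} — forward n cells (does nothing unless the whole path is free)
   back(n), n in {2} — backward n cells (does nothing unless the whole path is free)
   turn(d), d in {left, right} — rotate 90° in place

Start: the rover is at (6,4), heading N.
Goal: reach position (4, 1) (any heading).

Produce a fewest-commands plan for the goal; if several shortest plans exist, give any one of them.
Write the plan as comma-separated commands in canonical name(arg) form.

t0: at (6,4), heading N
t=1 move(1) ⇒ at (6,5), heading N
t=2 back(2) ⇒ at (6,3), heading N
t=3 back(2) ⇒ at (6,1), heading N
t=4 turn(left) ⇒ at (6,1), heading W
t=5 move(2) ⇒ at (4,1), heading W
shorter routes all fall short; 5 is best.

move(1), back(2), back(2), turn(left), move(2)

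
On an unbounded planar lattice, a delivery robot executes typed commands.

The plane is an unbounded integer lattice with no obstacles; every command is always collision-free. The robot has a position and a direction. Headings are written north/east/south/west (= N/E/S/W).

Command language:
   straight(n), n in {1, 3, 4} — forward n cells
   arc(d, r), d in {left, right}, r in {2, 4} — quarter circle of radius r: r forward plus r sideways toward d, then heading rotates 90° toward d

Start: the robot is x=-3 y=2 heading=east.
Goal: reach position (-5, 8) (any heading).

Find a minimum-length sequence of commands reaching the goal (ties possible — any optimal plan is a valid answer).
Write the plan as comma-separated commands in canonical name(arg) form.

arc(left, 2), arc(left, 4)

initial: x=-3 y=2 heading=east
[1] after arc(left, 2): x=-1 y=4 heading=north
[2] after arc(left, 4): x=-5 y=8 heading=west
shorter routes all fall short; 2 is best.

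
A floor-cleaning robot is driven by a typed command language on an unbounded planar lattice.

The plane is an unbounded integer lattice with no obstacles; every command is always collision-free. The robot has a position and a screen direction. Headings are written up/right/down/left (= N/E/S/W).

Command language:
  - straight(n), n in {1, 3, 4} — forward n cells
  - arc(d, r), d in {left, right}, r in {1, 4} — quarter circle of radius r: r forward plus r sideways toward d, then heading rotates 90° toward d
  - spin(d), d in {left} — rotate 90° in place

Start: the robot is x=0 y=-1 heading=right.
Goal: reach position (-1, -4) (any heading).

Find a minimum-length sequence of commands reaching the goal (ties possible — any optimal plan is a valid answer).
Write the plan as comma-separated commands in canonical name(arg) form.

from: x=0 y=-1 heading=right
1. arc(right, 1) → x=1 y=-2 heading=down
2. arc(right, 1) → x=0 y=-3 heading=left
3. arc(left, 1) → x=-1 y=-4 heading=down
no 2-step plan works, so 3 is optimal.

arc(right, 1), arc(right, 1), arc(left, 1)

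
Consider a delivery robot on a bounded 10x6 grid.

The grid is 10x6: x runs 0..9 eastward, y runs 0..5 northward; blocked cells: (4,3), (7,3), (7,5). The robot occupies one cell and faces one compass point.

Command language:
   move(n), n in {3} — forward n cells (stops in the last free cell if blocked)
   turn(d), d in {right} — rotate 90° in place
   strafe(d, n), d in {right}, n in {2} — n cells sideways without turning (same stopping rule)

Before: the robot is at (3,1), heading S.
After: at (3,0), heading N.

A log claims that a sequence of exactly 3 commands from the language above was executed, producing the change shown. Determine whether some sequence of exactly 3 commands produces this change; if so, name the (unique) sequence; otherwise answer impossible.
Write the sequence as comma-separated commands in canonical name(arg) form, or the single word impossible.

move(3), turn(right), turn(right)

key: running turn(right) before move(3) would end elsewhere — order is forced
t0: at (3,1), heading S
[1] after move(3): at (3,0), heading S
[2] after turn(right): at (3,0), heading W
[3] after turn(right): at (3,0), heading N
all 27 alternatives checked — unique.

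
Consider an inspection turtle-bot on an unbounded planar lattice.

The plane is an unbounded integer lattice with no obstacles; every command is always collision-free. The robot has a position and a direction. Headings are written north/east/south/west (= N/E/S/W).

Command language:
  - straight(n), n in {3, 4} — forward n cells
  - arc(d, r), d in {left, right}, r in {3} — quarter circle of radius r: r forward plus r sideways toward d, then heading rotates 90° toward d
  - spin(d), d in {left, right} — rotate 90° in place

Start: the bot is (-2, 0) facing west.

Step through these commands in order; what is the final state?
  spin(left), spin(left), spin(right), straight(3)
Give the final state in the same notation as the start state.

(-2, -3) facing south

start: (-2, 0) facing west
step 1 (spin(left)): (-2, 0) facing south
step 2 (spin(left)): (-2, 0) facing east
step 3 (spin(right)): (-2, 0) facing south
step 4 (straight(3)): (-2, -3) facing south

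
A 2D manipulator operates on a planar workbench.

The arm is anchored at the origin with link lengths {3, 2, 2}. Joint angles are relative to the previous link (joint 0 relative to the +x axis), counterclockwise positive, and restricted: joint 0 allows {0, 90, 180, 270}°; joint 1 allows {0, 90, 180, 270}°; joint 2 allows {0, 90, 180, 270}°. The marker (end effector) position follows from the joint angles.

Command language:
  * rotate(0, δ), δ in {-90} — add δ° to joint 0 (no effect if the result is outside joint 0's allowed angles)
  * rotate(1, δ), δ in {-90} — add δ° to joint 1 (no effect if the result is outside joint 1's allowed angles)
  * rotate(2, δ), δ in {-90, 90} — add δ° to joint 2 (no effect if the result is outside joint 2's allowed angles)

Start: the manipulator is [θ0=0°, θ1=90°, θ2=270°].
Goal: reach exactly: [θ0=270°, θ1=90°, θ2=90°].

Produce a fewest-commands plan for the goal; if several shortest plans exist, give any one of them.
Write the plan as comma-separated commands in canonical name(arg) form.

rotate(2, 90), rotate(2, 90), rotate(0, -90)

from: [θ0=0°, θ1=90°, θ2=270°]
1. rotate(2, 90) → [θ0=0°, θ1=90°, θ2=0°]
2. rotate(2, 90) → [θ0=0°, θ1=90°, θ2=90°]
3. rotate(0, -90) → [θ0=270°, θ1=90°, θ2=90°]
shorter routes all fall short; 3 is best.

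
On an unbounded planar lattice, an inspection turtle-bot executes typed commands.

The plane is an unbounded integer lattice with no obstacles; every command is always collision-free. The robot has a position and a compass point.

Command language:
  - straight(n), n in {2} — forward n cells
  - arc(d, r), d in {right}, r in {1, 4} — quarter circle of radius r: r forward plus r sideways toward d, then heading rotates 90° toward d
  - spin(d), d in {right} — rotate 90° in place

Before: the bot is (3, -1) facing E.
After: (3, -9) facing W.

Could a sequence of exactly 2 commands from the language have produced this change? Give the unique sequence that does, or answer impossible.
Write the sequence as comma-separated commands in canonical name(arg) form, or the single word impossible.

arc(right, 4), arc(right, 4)

key: cell and facing (now W) both changed — the 2 commands mix motion and turning
initial: (3, -1) facing E
[1] after arc(right, 4): (7, -5) facing S
[2] after arc(right, 4): (3, -9) facing W
no rival 2-sequence matches.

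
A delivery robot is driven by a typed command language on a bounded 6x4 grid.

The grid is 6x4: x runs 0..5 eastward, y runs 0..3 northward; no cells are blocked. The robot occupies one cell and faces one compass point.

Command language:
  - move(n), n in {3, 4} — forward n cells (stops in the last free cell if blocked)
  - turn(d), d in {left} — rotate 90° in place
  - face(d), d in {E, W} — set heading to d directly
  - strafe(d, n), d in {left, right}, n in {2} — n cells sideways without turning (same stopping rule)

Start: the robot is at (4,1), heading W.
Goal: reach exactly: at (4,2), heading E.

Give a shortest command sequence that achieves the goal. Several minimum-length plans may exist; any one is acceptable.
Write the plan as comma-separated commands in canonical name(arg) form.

initial: at (4,1), heading W
step 1 (face(E)): at (4,1), heading E
step 2 (strafe(right, 2)): at (4,0), heading E
step 3 (strafe(left, 2)): at (4,2), heading E
shorter routes all fall short; 3 is best.

face(E), strafe(right, 2), strafe(left, 2)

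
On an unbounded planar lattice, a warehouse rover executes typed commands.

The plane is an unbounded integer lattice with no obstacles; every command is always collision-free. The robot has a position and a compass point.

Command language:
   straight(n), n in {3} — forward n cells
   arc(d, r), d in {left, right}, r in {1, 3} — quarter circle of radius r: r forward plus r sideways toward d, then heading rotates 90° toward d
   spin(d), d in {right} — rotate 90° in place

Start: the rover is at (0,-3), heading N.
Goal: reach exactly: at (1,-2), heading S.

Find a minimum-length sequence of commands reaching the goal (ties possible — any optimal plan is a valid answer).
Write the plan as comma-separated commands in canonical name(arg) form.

arc(right, 1), spin(right)

t0: at (0,-3), heading N
t=1 arc(right, 1) ⇒ at (1,-2), heading E
t=2 spin(right) ⇒ at (1,-2), heading S
shorter routes all fall short; 2 is best.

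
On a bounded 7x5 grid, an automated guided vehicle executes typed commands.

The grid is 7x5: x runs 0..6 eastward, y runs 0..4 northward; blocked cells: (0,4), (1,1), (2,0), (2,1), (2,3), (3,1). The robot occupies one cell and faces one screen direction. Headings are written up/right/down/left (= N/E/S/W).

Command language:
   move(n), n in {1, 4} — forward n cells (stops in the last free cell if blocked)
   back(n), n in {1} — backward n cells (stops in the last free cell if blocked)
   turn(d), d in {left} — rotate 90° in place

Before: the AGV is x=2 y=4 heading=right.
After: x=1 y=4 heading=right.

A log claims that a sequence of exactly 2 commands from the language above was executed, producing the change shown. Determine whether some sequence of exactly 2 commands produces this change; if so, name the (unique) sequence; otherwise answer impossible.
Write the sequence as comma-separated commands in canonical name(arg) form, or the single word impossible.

key: still facing E at the end — nothing in the sequence rotates
from: x=2 y=4 heading=right
[1] after back(1): x=1 y=4 heading=right
[2] after back(1): x=1 y=4 heading=right
no other 2-command option fits: unique.

back(1), back(1)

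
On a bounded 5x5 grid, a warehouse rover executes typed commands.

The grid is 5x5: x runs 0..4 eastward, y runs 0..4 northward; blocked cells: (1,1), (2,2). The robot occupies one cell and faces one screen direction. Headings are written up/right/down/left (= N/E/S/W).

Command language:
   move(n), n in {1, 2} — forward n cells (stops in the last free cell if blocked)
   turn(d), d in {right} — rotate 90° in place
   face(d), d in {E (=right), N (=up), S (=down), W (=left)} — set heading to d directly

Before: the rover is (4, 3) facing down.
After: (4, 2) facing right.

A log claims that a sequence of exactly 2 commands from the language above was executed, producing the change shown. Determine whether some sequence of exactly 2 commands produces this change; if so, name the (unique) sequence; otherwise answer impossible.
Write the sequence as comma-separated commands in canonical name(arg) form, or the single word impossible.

key: order matters: swapping move(1) and face(E) lands elsewhere
initial: (4, 3) facing down
t=1 move(1) ⇒ (4, 2) facing down
t=2 face(E) ⇒ (4, 2) facing right
all 49 alternatives checked — unique.

move(1), face(E)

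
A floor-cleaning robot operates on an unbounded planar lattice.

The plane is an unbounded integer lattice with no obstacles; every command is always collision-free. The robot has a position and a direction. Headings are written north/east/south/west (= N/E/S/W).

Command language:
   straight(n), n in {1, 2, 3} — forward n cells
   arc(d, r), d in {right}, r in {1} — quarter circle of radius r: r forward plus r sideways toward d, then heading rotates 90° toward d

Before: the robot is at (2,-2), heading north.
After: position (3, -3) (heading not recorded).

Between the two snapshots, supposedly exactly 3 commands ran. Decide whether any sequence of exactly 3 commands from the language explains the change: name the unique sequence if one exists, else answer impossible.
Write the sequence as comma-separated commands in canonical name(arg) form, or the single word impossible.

arc(right, 1), arc(right, 1), arc(right, 1)

t0: at (2,-2), heading north
1. arc(right, 1) → at (3,-1), heading east
2. arc(right, 1) → at (4,-2), heading south
3. arc(right, 1) → at (3,-3), heading west
no other 3-command option fits: unique.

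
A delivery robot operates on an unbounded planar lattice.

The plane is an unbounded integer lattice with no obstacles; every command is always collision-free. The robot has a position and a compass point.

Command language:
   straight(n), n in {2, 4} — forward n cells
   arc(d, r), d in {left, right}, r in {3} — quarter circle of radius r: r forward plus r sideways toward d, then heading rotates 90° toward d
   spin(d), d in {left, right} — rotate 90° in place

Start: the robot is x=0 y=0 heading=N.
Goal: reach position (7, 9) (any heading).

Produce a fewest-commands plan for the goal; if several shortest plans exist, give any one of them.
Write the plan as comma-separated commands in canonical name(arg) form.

straight(4), straight(2), arc(right, 3), straight(4)

from: x=0 y=0 heading=N
1. straight(4) → x=0 y=4 heading=N
2. straight(2) → x=0 y=6 heading=N
3. arc(right, 3) → x=3 y=9 heading=E
4. straight(4) → x=7 y=9 heading=E
nothing shorter than 4 reaches the goal.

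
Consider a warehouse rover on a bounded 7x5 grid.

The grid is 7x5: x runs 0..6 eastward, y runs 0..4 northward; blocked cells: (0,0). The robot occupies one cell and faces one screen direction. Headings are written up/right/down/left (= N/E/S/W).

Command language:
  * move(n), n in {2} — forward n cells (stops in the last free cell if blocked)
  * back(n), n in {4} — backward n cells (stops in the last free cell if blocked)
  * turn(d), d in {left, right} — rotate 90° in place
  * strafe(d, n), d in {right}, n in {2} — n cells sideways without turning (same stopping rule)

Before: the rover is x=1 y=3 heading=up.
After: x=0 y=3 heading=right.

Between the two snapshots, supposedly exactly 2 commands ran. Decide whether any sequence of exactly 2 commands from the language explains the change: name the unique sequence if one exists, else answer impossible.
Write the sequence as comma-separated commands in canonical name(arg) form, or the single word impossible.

key: back(4) runs into the grid edge before its full distance
t0: x=1 y=3 heading=up
t=1 turn(right) ⇒ x=1 y=3 heading=right
t=2 back(4) ⇒ x=0 y=3 heading=right
no rival 2-sequence matches.

turn(right), back(4)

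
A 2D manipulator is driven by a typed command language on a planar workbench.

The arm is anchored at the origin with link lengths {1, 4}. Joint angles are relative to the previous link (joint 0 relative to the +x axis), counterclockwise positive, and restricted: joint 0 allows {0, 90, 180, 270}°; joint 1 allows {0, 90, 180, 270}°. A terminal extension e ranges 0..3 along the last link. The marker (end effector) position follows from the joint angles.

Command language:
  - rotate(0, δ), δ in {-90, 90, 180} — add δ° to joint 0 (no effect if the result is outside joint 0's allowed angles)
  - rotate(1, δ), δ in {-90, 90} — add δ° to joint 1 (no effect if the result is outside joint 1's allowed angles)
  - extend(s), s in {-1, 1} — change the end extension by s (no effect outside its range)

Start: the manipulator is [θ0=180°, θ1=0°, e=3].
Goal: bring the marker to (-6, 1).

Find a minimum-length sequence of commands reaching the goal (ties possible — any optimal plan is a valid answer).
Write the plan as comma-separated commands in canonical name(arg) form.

begin: [θ0=180°, θ1=0°, e=3]
t=1 rotate(1, 90) ⇒ [θ0=180°, θ1=90°, e=3]
t=2 rotate(0, -90) ⇒ [θ0=90°, θ1=90°, e=3]
t=3 extend(-1) ⇒ [θ0=90°, θ1=90°, e=2]
nothing shorter than 3 reaches the goal.

rotate(1, 90), rotate(0, -90), extend(-1)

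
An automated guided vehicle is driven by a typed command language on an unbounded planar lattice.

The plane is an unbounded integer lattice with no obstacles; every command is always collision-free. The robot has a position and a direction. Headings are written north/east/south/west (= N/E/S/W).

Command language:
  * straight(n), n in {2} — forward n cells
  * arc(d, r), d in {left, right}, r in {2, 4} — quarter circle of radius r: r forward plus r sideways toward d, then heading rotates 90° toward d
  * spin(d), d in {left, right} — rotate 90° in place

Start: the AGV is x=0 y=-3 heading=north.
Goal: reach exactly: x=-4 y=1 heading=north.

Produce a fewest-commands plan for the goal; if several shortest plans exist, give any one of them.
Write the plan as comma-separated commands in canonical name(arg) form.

spin(left), arc(right, 4)

start: x=0 y=-3 heading=north
1. spin(left) → x=0 y=-3 heading=west
2. arc(right, 4) → x=-4 y=1 heading=north
nothing shorter than 2 reaches the goal.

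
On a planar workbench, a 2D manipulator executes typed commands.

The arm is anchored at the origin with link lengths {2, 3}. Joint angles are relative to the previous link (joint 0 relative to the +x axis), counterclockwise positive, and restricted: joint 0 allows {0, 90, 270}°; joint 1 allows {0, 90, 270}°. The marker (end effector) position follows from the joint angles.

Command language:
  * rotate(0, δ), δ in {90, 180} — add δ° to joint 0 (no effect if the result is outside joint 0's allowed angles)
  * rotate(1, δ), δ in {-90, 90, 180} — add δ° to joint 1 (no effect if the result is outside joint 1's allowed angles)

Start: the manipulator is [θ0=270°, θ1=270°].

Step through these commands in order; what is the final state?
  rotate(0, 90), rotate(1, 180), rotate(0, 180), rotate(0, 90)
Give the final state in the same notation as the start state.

start: [θ0=270°, θ1=270°]
[1] after rotate(0, 90): [θ0=0°, θ1=270°]
[2] after rotate(1, 180): [θ0=0°, θ1=90°]
[3] after rotate(0, 180): [θ0=0°, θ1=90°]
[4] after rotate(0, 90): [θ0=90°, θ1=90°]

[θ0=90°, θ1=90°]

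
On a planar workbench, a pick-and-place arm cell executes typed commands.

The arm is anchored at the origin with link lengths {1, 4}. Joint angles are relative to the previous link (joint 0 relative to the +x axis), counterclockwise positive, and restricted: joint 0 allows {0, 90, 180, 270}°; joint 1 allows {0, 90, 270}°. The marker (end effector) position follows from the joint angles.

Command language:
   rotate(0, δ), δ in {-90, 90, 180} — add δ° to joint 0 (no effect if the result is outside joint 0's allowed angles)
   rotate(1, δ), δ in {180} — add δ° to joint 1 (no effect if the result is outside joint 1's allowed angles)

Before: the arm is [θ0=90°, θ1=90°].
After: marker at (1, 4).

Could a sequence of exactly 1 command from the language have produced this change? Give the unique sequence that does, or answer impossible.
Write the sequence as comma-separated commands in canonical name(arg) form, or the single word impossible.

initial: [θ0=90°, θ1=90°]
t=1 rotate(0, -90) ⇒ [θ0=0°, θ1=90°]
all 4 alternatives checked — unique.

rotate(0, -90)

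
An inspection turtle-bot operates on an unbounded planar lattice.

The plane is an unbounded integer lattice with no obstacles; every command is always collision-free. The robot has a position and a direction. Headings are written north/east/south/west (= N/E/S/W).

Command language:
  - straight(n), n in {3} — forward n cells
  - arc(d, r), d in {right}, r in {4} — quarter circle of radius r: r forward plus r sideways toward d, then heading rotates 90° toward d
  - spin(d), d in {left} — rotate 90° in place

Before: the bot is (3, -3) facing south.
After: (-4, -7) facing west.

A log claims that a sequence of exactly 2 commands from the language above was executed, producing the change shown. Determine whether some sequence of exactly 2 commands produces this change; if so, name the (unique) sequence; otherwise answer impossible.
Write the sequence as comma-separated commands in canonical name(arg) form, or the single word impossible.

key: cell and facing (now W) both changed — the 2 commands mix motion and turning
begin: (3, -3) facing south
step 1 (arc(right, 4)): (-1, -7) facing west
step 2 (straight(3)): (-4, -7) facing west
all 9 alternatives checked — unique.

arc(right, 4), straight(3)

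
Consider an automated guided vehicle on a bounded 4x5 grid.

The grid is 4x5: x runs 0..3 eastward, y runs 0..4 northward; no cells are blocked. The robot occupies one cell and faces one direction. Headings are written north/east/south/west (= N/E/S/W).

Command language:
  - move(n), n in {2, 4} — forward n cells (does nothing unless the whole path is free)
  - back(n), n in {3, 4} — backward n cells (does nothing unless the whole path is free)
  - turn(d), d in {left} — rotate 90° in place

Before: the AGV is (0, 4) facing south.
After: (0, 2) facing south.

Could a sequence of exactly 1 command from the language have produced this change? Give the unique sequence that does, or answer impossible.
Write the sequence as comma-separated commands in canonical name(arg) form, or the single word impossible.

key: heading stays S — the single command does not turn
from: (0, 4) facing south
1. move(2) → (0, 2) facing south
all 5 alternatives checked — unique.

move(2)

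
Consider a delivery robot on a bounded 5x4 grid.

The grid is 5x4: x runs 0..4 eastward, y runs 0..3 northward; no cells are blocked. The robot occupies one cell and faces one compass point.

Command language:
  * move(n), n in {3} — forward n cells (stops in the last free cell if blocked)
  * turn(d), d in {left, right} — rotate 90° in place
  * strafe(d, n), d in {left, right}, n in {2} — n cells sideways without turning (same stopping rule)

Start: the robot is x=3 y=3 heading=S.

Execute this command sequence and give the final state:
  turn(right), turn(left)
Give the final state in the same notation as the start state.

x=3 y=3 heading=S

begin: x=3 y=3 heading=S
step 1 (turn(right)): x=3 y=3 heading=W
step 2 (turn(left)): x=3 y=3 heading=S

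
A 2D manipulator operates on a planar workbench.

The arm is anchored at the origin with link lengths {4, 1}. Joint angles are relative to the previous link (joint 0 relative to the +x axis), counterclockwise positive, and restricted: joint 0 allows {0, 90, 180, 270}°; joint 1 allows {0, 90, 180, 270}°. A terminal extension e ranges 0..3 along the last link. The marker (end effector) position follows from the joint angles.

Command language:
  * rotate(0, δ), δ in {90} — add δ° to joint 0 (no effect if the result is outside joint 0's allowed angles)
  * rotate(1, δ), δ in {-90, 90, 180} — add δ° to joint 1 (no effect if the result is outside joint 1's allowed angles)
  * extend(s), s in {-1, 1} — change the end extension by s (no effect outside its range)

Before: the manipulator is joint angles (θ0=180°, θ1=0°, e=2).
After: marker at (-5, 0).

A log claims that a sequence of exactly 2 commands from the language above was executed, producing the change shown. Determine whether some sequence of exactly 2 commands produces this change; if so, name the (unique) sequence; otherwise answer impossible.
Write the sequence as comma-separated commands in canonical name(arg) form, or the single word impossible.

begin: joint angles (θ0=180°, θ1=0°, e=2)
[1] after extend(-1): joint angles (θ0=180°, θ1=0°, e=1)
[2] after extend(-1): joint angles (θ0=180°, θ1=0°, e=0)
uniquely the one of 36 2-step routes that fits.

extend(-1), extend(-1)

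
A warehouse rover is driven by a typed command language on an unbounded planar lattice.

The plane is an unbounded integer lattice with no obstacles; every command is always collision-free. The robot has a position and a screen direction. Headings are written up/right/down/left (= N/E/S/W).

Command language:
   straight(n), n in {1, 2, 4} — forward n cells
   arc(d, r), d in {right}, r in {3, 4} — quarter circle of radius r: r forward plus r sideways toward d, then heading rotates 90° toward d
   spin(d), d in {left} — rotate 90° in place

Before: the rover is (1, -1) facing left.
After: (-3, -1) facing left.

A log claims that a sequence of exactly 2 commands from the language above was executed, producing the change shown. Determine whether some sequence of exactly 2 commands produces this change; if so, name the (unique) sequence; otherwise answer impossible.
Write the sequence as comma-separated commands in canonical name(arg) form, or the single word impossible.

straight(2), straight(2)

key: still facing W at the end — nothing in the sequence rotates
initial: (1, -1) facing left
1. straight(2) → (-1, -1) facing left
2. straight(2) → (-3, -1) facing left
no other 2-command option fits: unique.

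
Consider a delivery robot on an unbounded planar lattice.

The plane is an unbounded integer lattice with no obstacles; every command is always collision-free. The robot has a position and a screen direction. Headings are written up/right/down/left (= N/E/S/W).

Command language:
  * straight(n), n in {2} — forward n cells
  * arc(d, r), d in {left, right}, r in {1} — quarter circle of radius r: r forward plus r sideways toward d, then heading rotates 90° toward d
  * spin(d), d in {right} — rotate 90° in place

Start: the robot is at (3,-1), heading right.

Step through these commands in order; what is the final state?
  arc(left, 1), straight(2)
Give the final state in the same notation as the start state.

at (4,2), heading up

begin: at (3,-1), heading right
step 1 (arc(left, 1)): at (4,0), heading up
step 2 (straight(2)): at (4,2), heading up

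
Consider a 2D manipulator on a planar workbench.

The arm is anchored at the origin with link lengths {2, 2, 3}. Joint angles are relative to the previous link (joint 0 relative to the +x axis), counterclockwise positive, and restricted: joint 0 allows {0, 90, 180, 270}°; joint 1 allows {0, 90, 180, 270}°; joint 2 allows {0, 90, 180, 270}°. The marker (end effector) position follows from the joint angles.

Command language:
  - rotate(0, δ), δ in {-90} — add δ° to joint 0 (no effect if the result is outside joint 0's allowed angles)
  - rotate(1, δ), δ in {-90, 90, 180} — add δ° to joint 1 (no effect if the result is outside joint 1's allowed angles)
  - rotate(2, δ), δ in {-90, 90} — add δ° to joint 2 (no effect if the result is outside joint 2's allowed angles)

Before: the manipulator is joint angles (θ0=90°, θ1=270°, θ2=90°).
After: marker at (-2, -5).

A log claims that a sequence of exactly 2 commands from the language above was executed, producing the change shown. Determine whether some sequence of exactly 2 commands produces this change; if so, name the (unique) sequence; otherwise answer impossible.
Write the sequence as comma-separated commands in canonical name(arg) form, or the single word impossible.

start: joint angles (θ0=90°, θ1=270°, θ2=90°)
step 1 (rotate(0, -90)): joint angles (θ0=0°, θ1=270°, θ2=90°)
step 2 (rotate(0, -90)): joint angles (θ0=270°, θ1=270°, θ2=90°)
all 36 alternatives checked — unique.

rotate(0, -90), rotate(0, -90)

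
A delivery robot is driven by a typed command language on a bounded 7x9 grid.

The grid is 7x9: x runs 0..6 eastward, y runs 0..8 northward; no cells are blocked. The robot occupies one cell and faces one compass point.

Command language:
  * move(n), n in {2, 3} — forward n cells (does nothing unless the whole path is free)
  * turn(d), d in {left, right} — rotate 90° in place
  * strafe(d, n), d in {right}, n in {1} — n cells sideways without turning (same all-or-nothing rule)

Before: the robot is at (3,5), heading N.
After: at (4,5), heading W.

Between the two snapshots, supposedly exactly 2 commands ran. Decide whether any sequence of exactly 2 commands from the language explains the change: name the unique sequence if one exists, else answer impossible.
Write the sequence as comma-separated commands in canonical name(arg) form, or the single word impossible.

strafe(right, 1), turn(left)

key: running turn(left) before strafe(right, 1) would end elsewhere — order is forced
t0: at (3,5), heading N
step 1 (strafe(right, 1)): at (4,5), heading N
step 2 (turn(left)): at (4,5), heading W
uniquely the one of 25 2-step routes that fits.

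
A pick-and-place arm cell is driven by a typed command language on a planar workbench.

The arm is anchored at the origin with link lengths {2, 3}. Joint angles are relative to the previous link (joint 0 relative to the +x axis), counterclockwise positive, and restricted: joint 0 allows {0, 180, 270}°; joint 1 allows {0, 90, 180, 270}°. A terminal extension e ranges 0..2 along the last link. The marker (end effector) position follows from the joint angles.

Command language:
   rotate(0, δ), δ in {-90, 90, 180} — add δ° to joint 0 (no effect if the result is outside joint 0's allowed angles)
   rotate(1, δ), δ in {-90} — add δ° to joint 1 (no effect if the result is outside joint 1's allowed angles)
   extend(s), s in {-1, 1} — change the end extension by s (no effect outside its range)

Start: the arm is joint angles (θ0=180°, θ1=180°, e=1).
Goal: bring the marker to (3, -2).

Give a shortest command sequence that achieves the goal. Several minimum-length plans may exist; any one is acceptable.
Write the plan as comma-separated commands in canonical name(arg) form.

rotate(1, -90), rotate(0, 90), extend(-1)

initial: joint angles (θ0=180°, θ1=180°, e=1)
[1] after rotate(1, -90): joint angles (θ0=180°, θ1=90°, e=1)
[2] after rotate(0, 90): joint angles (θ0=270°, θ1=90°, e=1)
[3] after extend(-1): joint angles (θ0=270°, θ1=90°, e=0)
shorter routes all fall short; 3 is best.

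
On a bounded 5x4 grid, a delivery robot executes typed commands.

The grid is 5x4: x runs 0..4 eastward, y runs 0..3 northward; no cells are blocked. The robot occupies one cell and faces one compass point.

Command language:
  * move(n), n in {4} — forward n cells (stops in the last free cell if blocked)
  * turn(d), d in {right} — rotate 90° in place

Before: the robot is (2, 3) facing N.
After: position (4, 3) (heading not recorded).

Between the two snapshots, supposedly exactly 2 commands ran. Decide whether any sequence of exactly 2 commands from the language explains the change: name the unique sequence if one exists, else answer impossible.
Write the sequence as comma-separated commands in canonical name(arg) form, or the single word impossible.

key: order matters: swapping turn(right) and move(4) lands elsewhere
from: (2, 3) facing N
t=1 turn(right) ⇒ (2, 3) facing E
t=2 move(4) ⇒ (4, 3) facing E
no rival 2-sequence matches.

turn(right), move(4)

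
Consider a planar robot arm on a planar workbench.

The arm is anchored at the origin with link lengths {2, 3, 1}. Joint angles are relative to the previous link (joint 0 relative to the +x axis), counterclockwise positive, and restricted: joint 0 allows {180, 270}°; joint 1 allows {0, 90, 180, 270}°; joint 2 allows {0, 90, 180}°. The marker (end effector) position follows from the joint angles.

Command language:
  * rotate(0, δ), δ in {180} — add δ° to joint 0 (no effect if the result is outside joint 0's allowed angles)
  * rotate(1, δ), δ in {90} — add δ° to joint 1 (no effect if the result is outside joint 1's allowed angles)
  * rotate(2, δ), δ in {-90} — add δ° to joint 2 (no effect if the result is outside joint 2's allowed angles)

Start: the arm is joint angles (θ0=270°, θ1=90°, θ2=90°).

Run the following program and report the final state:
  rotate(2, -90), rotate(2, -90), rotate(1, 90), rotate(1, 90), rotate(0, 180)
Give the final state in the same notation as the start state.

joint angles (θ0=270°, θ1=270°, θ2=0°)

initial: joint angles (θ0=270°, θ1=90°, θ2=90°)
t=1 rotate(2, -90) ⇒ joint angles (θ0=270°, θ1=90°, θ2=0°)
t=2 rotate(2, -90) ⇒ joint angles (θ0=270°, θ1=90°, θ2=0°)
t=3 rotate(1, 90) ⇒ joint angles (θ0=270°, θ1=180°, θ2=0°)
t=4 rotate(1, 90) ⇒ joint angles (θ0=270°, θ1=270°, θ2=0°)
t=5 rotate(0, 180) ⇒ joint angles (θ0=270°, θ1=270°, θ2=0°)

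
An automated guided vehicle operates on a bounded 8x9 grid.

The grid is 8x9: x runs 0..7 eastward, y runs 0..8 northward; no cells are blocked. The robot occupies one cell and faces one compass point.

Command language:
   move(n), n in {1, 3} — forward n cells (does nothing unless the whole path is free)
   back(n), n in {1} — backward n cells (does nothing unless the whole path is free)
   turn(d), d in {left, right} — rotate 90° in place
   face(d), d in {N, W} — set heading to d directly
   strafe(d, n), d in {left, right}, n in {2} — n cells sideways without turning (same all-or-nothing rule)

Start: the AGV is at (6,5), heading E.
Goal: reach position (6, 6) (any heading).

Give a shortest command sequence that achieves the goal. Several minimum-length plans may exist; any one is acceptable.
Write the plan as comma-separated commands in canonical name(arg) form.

turn(left), move(1)

initial: at (6,5), heading E
t=1 turn(left) ⇒ at (6,5), heading N
t=2 move(1) ⇒ at (6,6), heading N
shorter routes all fall short; 2 is best.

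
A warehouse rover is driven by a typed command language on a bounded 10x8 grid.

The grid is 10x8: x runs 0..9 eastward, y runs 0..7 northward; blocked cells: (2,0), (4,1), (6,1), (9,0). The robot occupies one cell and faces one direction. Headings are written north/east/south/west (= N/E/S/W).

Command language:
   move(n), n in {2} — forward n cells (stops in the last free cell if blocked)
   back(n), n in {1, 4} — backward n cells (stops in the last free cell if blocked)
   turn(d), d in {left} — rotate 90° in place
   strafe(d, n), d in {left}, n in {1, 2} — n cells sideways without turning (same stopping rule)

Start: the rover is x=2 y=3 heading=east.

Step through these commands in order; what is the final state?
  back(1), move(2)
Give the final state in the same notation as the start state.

initial: x=2 y=3 heading=east
1. back(1) → x=1 y=3 heading=east
2. move(2) → x=3 y=3 heading=east

x=3 y=3 heading=east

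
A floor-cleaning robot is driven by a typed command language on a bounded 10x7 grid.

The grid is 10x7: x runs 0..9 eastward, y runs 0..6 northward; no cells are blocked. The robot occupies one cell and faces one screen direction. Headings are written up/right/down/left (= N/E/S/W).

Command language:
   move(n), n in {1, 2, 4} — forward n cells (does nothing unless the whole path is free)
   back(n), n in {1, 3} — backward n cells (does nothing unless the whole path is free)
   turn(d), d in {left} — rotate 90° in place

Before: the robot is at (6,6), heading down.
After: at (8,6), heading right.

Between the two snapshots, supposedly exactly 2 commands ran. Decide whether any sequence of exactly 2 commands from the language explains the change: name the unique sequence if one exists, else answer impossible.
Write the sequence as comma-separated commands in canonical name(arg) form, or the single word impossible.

turn(left), move(2)

key: order matters: swapping turn(left) and move(2) lands elsewhere
t0: at (6,6), heading down
1. turn(left) → at (6,6), heading right
2. move(2) → at (8,6), heading right
all 36 alternatives checked — unique.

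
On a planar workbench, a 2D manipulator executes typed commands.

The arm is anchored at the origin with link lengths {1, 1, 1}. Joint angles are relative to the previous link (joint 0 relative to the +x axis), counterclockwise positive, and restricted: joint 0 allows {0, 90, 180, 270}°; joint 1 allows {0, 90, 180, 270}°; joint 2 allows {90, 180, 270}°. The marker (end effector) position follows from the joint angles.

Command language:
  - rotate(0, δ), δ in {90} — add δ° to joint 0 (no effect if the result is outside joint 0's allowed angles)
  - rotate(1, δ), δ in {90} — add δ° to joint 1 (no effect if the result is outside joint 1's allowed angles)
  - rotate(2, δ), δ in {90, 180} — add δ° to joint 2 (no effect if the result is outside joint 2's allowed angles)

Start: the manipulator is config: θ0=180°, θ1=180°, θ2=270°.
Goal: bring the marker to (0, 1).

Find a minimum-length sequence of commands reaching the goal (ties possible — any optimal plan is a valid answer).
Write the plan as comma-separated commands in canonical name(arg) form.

initial: config: θ0=180°, θ1=180°, θ2=270°
step 1 (rotate(2, 180)): config: θ0=180°, θ1=180°, θ2=90°
no 0-step plan works, so 1 is optimal.

rotate(2, 180)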